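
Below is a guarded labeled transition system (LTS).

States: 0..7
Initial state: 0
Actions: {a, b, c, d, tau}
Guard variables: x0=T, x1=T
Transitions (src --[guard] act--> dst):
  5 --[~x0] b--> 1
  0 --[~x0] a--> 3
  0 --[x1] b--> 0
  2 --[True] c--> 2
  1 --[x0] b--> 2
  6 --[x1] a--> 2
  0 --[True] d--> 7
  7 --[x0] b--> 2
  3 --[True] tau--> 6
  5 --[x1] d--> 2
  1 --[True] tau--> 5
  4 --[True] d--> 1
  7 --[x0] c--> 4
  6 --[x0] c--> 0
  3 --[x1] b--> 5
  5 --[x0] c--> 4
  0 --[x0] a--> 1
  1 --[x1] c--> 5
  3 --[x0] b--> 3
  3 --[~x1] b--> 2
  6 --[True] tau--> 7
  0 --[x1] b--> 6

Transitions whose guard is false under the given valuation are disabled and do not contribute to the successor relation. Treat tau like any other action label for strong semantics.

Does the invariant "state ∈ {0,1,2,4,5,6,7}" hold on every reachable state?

Inv-set: {0,1,2,4,5,6,7}
Reach set: {0,1,2,4,5,6,7}
  0: ok
  1: ok
  2: ok
  4: ok
  5: ok
  6: ok
  7: ok

Answer: INVARIANT HOLDS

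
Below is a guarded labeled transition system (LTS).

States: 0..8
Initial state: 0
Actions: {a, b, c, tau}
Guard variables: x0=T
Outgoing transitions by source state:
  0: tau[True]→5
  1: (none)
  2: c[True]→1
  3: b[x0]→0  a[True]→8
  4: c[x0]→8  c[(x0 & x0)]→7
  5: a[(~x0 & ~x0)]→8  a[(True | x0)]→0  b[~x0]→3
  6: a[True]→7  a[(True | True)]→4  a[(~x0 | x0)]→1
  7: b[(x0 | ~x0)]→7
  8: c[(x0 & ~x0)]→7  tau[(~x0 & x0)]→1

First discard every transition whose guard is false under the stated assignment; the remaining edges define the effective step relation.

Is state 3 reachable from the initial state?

Answer: UNREACHABLE

Analysis:
After dropping false guards: 11 live edges.
depth 0: {0}
depth 1: {5}  total {0,5}
R = {0,5}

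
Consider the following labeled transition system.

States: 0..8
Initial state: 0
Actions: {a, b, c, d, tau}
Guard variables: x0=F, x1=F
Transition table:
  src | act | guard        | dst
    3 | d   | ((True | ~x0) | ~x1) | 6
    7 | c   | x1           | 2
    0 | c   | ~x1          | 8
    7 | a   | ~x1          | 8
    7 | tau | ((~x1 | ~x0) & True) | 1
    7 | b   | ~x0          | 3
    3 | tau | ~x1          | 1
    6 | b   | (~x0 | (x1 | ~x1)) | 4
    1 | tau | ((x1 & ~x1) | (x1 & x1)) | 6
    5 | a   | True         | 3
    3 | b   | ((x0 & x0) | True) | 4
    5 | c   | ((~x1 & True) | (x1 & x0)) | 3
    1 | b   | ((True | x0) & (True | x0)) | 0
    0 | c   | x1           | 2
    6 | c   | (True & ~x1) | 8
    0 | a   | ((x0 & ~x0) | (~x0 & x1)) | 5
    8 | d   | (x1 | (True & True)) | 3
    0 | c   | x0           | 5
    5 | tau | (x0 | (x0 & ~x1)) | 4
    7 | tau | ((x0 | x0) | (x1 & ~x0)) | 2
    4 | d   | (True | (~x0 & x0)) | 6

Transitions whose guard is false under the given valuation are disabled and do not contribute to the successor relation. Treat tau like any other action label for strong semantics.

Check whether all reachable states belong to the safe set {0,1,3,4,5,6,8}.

Allowed set {0,1,3,4,5,6,8}
Reach set: {0,1,3,4,6,8}
  0: safe
  1: safe
  3: safe
  4: safe
  6: safe
  8: safe

Answer: INVARIANT HOLDS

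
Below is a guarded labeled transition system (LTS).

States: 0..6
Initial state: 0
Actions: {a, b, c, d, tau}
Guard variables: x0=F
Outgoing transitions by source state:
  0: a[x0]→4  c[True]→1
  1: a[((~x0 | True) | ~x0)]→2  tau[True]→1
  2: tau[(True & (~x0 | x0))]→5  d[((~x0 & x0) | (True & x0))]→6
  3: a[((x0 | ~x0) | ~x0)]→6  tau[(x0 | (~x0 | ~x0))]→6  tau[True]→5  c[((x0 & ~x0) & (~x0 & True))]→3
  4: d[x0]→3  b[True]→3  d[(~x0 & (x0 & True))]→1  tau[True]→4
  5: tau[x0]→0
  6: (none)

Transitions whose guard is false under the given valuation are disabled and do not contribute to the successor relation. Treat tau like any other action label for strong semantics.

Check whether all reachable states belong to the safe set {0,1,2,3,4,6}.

Answer: INVARIANT VIOLATED at state 5

Trace:
Safe = {0,1,2,3,4,6}
Reachable = {0,1,2,5}
  0: ok
  1: ok
  2: ok
  5: outside
witness against invariant: c·a·tau → 5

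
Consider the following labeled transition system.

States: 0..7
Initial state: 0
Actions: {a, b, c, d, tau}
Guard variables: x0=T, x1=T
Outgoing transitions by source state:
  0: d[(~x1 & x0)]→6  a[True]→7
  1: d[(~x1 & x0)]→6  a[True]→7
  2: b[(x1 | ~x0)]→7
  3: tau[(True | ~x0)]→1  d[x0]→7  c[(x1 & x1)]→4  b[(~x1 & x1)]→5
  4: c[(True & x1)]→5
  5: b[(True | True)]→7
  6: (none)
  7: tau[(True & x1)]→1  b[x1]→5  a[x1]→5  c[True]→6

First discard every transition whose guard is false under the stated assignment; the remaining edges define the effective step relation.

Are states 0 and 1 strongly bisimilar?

Answer: BISIMILAR

Analysis:
Bisimulation quotient by refinement:
  P[0] = {{0,1,2,3,4,5,6,7}}
  P[1] = {{0,1},{2,5},{3},{4},{6},{7}}
stable after 2 split(s): 6 block(s)
class of 0: {0,1}; class of 1: {0,1}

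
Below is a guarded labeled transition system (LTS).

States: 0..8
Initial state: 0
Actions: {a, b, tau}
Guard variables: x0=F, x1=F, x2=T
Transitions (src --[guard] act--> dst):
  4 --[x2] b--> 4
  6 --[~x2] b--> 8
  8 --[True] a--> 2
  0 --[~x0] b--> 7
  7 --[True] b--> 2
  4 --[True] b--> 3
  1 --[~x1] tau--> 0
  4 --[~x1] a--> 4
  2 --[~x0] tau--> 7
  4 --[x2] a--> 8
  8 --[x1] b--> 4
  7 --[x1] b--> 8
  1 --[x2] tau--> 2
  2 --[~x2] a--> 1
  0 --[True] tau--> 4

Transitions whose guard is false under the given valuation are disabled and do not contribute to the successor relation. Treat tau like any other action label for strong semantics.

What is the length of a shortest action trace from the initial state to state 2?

BFS to 2:
  L0 = {0}
  L1 = {4,7}
  L2 = {2,3,8}
depth(2)=2, e.g. b·b

Answer: 2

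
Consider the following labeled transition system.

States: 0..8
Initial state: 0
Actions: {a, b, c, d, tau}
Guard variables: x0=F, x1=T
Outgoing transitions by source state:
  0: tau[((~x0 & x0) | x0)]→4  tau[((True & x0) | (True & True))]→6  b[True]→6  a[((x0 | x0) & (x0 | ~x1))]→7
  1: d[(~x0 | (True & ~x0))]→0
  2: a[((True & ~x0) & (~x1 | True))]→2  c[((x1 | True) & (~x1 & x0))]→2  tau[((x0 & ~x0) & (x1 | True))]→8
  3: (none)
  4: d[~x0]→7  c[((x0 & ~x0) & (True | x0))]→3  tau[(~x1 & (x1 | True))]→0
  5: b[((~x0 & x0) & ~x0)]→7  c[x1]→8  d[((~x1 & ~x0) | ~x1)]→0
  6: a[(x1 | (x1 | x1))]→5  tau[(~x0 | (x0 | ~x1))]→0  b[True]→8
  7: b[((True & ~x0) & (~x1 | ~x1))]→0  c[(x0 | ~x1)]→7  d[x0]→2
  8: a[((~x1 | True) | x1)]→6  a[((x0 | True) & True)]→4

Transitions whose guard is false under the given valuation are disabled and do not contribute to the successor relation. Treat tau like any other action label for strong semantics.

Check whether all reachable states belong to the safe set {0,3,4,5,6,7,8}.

Answer: INVARIANT HOLDS

Working:
Inv-set: {0,3,4,5,6,7,8}
Reach set: {0,4,5,6,7,8}
  0: safe
  4: safe
  5: safe
  6: safe
  7: safe
  8: safe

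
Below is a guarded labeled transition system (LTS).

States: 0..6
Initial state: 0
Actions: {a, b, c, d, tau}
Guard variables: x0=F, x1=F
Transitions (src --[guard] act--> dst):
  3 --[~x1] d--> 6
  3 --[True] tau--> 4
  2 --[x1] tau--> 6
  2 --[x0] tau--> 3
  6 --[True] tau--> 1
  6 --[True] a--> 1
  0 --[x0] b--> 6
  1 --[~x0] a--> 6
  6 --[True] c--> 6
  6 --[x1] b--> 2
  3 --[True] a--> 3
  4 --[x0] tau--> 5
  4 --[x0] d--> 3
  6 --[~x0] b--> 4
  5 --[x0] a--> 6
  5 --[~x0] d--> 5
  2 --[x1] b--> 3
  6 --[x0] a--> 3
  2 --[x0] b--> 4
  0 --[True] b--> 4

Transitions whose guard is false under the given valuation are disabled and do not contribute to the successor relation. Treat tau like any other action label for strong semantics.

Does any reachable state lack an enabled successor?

Answer: DEADLOCK at state 4

Working:
Reach set: {0,4}
  0: b→4  [1 out]
  4: ∅  [STUCK]
trace reaching 4: b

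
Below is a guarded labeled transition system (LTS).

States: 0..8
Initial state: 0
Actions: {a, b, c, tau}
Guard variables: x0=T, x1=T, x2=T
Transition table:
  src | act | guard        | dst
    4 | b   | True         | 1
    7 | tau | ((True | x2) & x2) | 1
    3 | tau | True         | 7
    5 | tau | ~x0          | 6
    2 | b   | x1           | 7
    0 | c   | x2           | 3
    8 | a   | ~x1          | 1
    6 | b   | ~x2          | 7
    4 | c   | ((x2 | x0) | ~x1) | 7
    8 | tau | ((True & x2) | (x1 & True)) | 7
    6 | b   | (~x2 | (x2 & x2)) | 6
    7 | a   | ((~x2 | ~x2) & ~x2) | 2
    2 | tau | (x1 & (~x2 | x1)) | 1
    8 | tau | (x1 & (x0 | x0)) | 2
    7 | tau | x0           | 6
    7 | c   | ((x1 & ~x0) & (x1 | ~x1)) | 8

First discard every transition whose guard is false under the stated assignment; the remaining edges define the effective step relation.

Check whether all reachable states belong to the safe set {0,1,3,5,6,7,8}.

Answer: INVARIANT HOLDS

Trace:
Safe = {0,1,3,5,6,7,8}
Reachable = {0,1,3,6,7}
  0: ✓
  1: ✓
  3: ✓
  6: ✓
  7: ✓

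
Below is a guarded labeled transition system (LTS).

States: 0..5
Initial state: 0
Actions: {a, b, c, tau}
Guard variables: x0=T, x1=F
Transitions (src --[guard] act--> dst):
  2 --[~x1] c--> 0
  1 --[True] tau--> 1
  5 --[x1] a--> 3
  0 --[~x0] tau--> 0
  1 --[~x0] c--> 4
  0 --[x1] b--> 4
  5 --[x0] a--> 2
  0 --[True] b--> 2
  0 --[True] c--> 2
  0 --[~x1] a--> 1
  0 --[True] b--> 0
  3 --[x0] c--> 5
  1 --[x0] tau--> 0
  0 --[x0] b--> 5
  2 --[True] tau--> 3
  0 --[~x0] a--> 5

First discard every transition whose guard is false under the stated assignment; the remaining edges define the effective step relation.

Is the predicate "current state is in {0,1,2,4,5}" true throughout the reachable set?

Answer: INVARIANT VIOLATED at state 3

Analysis:
Allowed set {0,1,2,4,5}
R = {0,1,2,3,5}
  0: safe
  1: safe
  2: safe
  3: VIOLATES
  5: safe
counterexample path to 3: b·tau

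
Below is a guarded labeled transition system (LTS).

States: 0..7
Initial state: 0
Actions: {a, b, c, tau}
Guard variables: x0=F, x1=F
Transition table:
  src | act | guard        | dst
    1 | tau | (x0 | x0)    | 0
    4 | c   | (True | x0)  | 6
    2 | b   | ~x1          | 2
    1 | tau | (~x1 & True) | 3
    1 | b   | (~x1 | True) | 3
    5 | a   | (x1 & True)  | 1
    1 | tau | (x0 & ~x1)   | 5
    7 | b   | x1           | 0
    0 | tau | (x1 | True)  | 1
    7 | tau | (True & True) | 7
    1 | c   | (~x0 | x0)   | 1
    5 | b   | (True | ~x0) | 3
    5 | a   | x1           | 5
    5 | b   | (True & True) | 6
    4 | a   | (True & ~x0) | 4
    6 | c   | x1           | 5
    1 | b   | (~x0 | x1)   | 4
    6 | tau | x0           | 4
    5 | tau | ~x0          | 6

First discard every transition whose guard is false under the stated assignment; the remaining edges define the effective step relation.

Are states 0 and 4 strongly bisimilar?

Refine partition for ~:
  P[0] = {{0,1,2,3,4,5,6,7}}
  P[1] = {{0,7},{1},{2},{3,6},{4},{5}}
  P[2] = {{0},{1},{2},{3,6},{4},{5},{7}}
stable after 3 split(s): 7 block(s)
[0]={0}  [4]={4}

Answer: NOT BISIMILAR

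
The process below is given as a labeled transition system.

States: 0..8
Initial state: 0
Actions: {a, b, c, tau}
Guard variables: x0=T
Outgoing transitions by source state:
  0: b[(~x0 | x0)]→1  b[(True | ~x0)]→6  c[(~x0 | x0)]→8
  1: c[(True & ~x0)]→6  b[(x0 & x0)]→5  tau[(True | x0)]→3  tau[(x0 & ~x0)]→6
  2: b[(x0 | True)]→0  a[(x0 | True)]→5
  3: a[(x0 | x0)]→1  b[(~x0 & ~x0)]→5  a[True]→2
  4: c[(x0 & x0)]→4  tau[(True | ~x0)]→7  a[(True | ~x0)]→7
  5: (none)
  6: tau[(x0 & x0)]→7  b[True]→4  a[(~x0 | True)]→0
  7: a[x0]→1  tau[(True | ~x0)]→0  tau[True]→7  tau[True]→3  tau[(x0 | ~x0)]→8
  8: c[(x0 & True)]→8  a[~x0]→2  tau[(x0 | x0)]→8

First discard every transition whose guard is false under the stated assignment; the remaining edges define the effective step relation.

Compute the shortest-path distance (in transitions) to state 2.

Breadth-first toward 2:
  Layer 0: {0}
  Layer 1: {1,6,8}
  Layer 2: {3,4,5,7}
  Layer 3: {2}
first hit 2 at d=3 via b·tau·a

Answer: 3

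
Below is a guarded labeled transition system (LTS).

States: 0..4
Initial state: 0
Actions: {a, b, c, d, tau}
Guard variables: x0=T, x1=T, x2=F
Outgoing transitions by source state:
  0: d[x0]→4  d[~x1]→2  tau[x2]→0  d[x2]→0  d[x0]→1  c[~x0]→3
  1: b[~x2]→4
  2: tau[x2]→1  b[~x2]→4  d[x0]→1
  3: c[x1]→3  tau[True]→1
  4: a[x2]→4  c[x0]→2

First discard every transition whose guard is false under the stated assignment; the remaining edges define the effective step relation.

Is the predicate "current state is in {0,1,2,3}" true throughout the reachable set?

Allowed set {0,1,2,3}
Reachable = {0,1,2,4}
  0: safe
  1: safe
  2: safe
  4: ✗ unsafe
counterexample path to 4: d

Answer: INVARIANT VIOLATED at state 4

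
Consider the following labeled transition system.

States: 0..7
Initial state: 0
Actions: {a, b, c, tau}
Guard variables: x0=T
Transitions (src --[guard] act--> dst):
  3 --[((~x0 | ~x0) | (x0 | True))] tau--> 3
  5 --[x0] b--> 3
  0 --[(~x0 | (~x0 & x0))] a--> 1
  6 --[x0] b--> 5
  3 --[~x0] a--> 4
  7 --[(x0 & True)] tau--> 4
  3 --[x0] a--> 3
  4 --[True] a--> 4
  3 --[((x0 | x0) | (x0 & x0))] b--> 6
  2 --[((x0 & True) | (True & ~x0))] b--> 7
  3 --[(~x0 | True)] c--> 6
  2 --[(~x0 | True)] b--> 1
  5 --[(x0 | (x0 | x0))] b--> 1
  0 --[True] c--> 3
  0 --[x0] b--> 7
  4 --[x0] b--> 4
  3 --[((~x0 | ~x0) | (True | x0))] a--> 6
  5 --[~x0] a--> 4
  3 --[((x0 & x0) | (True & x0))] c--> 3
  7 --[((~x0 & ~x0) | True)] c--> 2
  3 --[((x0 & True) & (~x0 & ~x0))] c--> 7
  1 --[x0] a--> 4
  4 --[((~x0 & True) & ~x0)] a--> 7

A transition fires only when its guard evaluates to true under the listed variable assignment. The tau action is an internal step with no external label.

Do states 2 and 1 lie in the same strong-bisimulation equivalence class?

Answer: NOT BISIMILAR

Trace:
Refine partition for ~:
  P[0] = {{0,1,2,3,4,5,6,7}}
  P[1] = {{0},{1},{2,5,6},{3},{4},{7}}
  P[2] = {{0},{1},{2},{3},{4},{5},{6},{7}}
stable after 3 split(s): 8 block(s)
class of 2: {2}; class of 1: {1}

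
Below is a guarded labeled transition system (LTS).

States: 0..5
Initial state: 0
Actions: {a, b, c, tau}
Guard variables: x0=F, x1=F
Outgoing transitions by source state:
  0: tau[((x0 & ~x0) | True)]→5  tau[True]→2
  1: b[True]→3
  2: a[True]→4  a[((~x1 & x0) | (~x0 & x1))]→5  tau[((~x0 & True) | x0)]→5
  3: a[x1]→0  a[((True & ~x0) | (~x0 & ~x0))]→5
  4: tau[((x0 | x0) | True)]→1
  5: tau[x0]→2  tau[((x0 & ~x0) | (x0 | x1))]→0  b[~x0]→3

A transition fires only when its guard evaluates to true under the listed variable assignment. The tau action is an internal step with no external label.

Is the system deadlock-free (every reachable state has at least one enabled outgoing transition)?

Answer: DEADLOCK-FREE

Trace:
R = {0,1,2,3,4,5}
  0: tau→2  tau→5  [2 exit(s)]
  1: b→3  [1 exit(s)]
  2: a→4  tau→5  [2 exit(s)]
  3: a→5  [1 exit(s)]
  4: tau→1  [1 exit(s)]
  5: b→3  [1 exit(s)]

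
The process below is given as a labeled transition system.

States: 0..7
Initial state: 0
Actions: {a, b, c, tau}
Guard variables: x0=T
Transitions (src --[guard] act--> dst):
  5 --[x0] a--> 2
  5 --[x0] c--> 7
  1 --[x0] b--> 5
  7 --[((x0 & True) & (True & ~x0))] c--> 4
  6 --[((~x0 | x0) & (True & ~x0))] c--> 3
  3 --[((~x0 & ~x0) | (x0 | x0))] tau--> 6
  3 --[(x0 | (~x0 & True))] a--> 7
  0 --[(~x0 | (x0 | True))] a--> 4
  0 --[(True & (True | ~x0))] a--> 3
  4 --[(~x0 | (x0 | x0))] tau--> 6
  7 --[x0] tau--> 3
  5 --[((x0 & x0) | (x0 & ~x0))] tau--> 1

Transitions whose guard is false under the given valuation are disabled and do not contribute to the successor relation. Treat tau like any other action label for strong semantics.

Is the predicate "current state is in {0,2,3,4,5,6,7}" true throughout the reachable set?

Allowed set {0,2,3,4,5,6,7}
R = {0,3,4,6,7}
  0: safe
  3: safe
  4: safe
  6: safe
  7: safe

Answer: INVARIANT HOLDS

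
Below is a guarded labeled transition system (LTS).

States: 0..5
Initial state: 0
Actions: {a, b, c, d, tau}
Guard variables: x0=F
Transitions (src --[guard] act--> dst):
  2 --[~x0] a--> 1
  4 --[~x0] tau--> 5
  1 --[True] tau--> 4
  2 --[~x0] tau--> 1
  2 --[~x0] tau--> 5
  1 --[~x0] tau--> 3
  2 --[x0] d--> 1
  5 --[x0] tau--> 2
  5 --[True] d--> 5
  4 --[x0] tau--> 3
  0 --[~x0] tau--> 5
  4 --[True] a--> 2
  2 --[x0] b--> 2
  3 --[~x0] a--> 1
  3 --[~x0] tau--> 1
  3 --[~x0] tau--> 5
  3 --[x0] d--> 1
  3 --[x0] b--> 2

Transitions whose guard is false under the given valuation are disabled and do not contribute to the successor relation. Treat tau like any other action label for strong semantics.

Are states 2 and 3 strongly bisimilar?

Bisimulation quotient by refinement:
  round 0: {{0,1,2,3,4,5}}
  round 1: {{0,1},{2,3,4},{5}}
  round 2: {{0},{1},{2,3},{4},{5}}
5 equivalence class(es) (converged in 3)
[2]={2,3}  [3]={2,3}

Answer: BISIMILAR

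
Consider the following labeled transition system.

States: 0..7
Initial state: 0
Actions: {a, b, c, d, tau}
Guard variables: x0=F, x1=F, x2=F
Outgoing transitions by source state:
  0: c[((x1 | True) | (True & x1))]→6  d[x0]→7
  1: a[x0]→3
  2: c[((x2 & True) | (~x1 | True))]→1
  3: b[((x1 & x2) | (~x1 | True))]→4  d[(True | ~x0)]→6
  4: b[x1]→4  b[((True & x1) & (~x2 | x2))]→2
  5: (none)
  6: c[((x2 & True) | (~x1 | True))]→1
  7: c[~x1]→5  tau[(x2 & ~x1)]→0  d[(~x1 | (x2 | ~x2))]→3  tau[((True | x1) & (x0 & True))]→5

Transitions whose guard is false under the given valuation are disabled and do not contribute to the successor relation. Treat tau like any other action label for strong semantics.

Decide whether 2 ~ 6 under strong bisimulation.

Answer: BISIMILAR

Working:
Compute ~ classes (split until stable):
  round 0: {{0,1,2,3,4,5,6,7}}
  round 1: {{0,2,6},{1,4,5},{3},{7}}
  round 2: {{0},{1,4,5},{2,6},{3},{7}}
5 equivalence class(es) (converged in 3)
2∈{2,6}, 6∈{2,6}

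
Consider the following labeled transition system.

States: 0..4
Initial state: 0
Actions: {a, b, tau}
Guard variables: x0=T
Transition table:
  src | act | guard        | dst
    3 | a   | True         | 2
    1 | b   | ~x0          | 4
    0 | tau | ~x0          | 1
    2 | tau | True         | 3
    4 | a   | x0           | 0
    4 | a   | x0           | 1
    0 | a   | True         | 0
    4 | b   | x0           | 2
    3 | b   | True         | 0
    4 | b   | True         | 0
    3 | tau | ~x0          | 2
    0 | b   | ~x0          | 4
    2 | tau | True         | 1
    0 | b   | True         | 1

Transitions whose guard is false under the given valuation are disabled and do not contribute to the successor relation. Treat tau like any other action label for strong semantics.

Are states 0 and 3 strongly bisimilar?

Answer: NOT BISIMILAR

Working:
Bisimulation quotient by refinement:
  round 0: {{0,1,2,3,4}}
  round 1: {{0,3,4},{1},{2}}
  round 2: {{0},{1},{2},{3},{4}}
Fixed point at round 3; 5 class(es).
class of 0: {0}; class of 3: {3}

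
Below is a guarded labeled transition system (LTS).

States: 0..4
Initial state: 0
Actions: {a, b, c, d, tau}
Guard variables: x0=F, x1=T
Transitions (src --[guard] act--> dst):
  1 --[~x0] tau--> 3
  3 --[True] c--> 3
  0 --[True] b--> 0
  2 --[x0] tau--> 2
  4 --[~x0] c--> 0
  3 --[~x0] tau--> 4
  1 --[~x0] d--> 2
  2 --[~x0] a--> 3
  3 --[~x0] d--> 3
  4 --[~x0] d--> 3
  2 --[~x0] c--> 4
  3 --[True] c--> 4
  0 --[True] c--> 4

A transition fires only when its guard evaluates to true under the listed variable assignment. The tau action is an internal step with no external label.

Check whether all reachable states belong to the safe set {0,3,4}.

Answer: INVARIANT HOLDS

Trace:
Inv-set: {0,3,4}
Reach set: {0,3,4}
  0: ✓
  3: ✓
  4: ✓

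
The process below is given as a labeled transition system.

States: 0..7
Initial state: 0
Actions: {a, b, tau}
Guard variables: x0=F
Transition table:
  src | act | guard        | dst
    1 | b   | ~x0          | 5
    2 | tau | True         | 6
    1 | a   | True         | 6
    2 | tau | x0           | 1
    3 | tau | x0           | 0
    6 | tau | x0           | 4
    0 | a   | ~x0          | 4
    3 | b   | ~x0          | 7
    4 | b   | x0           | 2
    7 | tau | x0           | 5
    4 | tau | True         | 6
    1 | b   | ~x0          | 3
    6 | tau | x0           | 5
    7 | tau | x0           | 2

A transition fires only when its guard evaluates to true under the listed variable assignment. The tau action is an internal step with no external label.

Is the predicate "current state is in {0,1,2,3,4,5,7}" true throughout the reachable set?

Allowed set {0,1,2,3,4,5,7}
R = {0,4,6}
  0: ✓
  4: ✓
  6: outside
witness against invariant: a·tau → 6

Answer: INVARIANT VIOLATED at state 6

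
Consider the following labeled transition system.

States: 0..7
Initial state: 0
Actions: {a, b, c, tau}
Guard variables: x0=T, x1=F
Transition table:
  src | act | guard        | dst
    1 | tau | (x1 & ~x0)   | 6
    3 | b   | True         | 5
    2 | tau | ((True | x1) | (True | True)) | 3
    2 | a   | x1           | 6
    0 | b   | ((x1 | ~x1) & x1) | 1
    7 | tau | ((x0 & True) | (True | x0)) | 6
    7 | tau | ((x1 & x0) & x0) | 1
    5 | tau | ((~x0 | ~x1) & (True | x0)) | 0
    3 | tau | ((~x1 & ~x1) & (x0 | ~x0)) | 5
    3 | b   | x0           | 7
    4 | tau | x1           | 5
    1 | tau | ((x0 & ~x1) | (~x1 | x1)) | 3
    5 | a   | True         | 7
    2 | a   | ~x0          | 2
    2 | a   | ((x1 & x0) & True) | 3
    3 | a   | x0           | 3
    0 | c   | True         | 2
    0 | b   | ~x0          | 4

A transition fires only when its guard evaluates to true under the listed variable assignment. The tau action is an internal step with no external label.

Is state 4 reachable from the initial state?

Answer: UNREACHABLE

Trace:
After dropping false guards: 10 live edges.
L0 = {0}
L1 = {2}  now seen {0,2}
L2 = {3}  now seen {0,2,3}
L3 = {5,7}  now seen {0,2,3,5,7}
L4 = {6}  now seen {0,2,3,5,6,7}
Reachable = {0,2,3,5,6,7}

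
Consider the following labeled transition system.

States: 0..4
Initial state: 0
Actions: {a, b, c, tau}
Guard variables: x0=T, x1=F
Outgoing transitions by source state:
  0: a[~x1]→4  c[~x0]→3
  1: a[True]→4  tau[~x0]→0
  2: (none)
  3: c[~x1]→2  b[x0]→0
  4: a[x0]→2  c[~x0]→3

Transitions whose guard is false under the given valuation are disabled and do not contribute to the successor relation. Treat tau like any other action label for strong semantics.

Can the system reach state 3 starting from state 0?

Answer: UNREACHABLE

Trace:
Guard filter leaves 5 enabled edge(s).
L0 = {0}
L1 = {4}  total {0,4}
L2 = {2}  total {0,2,4}
R = {0,2,4}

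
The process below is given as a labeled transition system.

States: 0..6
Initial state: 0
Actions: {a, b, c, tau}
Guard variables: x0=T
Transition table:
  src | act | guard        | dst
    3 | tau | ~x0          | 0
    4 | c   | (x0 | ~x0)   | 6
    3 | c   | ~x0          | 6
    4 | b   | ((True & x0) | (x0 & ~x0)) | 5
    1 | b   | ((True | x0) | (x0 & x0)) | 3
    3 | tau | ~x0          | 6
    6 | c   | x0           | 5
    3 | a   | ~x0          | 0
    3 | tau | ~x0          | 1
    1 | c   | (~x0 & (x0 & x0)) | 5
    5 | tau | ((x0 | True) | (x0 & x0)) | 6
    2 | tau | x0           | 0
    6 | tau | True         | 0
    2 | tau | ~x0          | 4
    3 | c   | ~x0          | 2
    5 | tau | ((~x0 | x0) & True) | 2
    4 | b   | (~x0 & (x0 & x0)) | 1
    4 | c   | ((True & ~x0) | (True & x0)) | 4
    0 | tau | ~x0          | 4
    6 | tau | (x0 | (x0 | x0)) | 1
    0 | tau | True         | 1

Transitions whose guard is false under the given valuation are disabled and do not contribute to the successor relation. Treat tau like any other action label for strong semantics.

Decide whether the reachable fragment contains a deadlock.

Reach set: {0,1,3}
  0: tau→1  [1 out]
  1: b→3  [1 out]
  3: ∅  [STUCK]
witness 3: tau·b

Answer: DEADLOCK at state 3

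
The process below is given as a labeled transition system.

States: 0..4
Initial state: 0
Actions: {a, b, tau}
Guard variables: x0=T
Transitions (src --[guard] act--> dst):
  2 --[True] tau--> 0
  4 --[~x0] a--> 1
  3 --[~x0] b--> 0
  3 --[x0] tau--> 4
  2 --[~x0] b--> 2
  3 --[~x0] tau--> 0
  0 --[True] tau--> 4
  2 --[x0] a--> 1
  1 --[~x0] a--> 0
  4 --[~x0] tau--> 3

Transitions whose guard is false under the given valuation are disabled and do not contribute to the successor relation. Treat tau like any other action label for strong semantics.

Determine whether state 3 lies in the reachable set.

After dropping false guards: 4 live edges.
depth 0: {0}
depth 1: {4}  cumulative {0,4}
Reach set: {0,4}

Answer: UNREACHABLE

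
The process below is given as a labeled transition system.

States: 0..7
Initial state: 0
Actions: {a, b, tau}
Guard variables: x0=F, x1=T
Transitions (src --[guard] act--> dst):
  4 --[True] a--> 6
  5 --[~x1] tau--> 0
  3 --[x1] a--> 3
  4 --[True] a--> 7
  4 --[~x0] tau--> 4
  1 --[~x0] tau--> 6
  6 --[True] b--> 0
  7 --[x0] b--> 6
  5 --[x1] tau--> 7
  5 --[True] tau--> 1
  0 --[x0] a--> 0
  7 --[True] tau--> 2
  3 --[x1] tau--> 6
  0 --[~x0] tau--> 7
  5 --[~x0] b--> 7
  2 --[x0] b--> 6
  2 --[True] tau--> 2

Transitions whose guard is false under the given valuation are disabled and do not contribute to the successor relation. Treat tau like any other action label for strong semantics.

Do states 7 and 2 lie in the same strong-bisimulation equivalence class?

Answer: BISIMILAR

Working:
Bisimulation quotient by refinement:
  P[0] = {{0,1,2,3,4,5,6,7}}
  P[1] = {{0,1,2,7},{3,4},{5},{6}}
  P[2] = {{0,2,7},{1},{3},{4},{5},{6}}
Fixed point at round 3; 6 class(es).
[7]={0,2,7}  [2]={0,2,7}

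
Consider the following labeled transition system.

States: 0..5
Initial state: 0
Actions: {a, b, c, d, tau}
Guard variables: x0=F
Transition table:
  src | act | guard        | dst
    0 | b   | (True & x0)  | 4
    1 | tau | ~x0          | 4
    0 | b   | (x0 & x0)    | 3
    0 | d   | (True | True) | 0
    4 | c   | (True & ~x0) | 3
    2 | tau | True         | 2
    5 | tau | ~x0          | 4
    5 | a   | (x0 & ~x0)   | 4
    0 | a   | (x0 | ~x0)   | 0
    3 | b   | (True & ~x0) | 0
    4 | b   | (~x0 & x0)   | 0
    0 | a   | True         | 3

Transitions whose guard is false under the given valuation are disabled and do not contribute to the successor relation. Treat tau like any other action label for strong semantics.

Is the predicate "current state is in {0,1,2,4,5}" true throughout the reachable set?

Answer: INVARIANT VIOLATED at state 3

Analysis:
Safe = {0,1,2,4,5}
Reach set: {0,3}
  0: ok
  3: outside
witness against invariant: a → 3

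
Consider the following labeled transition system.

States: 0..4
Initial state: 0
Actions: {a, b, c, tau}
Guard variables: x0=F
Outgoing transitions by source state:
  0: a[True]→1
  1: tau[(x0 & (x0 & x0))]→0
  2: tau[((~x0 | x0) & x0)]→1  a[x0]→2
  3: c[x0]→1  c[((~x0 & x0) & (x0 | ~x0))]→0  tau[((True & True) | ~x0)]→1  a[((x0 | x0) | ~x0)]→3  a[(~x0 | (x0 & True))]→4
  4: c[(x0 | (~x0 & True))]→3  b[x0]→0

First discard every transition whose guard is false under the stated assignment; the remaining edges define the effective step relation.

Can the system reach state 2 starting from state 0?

Answer: UNREACHABLE

Working:
After dropping false guards: 5 live edges.
L0 = {0}
L1 = {1}  total {0,1}
R = {0,1}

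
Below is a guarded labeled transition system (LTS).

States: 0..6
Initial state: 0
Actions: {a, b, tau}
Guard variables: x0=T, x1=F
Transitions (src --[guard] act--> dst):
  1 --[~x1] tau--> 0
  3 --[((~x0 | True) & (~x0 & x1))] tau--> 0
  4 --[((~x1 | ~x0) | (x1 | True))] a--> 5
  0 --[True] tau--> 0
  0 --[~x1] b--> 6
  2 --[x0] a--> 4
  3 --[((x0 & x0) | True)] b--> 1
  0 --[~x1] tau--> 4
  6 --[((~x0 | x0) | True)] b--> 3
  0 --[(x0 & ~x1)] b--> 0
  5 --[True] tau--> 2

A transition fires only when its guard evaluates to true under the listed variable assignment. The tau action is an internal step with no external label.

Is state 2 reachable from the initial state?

Answer: REACHABLE

Trace:
After dropping false guards: 10 live edges.
depth 0: {0}
depth 1: {4,6}  total {0,4,6}
depth 2: {3,5}  total {0,3,4,5,6}
depth 3: {1,2}  total {0,1,2,3,4,5,6}
Reachable = {0,1,2,3,4,5,6}
Path to 2: tau·a·tau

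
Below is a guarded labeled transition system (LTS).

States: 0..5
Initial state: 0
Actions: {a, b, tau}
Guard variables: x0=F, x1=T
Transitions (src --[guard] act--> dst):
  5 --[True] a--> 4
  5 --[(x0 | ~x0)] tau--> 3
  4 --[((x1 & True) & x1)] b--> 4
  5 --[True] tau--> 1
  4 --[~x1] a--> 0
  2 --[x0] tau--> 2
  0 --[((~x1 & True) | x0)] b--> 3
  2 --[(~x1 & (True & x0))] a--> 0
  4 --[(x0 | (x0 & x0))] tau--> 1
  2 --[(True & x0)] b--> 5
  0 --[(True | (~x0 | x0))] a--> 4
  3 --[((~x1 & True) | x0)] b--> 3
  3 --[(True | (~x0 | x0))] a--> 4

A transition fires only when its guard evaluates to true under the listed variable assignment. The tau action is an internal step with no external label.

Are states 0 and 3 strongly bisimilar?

Compute ~ classes (split until stable):
  round 0: {{0,1,2,3,4,5}}
  round 1: {{0,3},{1,2},{4},{5}}
Fixed point at round 2; 4 class(es).
0∈{0,3}, 3∈{0,3}

Answer: BISIMILAR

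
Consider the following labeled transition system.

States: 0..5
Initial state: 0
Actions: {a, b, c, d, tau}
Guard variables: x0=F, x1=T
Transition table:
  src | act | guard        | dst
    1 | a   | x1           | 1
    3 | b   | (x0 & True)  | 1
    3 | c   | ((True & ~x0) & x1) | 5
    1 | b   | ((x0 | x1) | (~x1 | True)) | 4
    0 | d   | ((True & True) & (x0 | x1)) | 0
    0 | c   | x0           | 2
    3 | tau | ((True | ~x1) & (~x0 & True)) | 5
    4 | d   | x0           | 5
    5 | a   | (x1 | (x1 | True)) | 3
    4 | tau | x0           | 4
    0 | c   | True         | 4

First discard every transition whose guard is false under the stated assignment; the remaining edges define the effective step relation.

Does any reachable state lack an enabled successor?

Reach set: {0,4}
  0: c→4  d→0  [2 out]
  4: ∅  [STUCK]
Path to 4: c

Answer: DEADLOCK at state 4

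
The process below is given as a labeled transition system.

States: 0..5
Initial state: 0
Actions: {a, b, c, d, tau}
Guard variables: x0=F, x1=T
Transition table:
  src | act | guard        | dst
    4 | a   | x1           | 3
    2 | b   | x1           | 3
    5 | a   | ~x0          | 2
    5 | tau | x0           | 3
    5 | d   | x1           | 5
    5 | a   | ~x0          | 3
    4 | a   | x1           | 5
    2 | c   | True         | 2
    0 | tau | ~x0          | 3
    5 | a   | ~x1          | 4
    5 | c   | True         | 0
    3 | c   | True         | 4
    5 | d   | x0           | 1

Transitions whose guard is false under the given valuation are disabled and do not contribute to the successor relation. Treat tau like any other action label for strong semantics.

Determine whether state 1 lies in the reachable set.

Answer: UNREACHABLE

Trace:
Guard filter leaves 10 enabled edge(s).
L0 = {0}
L1 = {3}  total {0,3}
L2 = {4}  total {0,3,4}
L3 = {5}  total {0,3,4,5}
L4 = {2}  total {0,2,3,4,5}
Reachable = {0,2,3,4,5}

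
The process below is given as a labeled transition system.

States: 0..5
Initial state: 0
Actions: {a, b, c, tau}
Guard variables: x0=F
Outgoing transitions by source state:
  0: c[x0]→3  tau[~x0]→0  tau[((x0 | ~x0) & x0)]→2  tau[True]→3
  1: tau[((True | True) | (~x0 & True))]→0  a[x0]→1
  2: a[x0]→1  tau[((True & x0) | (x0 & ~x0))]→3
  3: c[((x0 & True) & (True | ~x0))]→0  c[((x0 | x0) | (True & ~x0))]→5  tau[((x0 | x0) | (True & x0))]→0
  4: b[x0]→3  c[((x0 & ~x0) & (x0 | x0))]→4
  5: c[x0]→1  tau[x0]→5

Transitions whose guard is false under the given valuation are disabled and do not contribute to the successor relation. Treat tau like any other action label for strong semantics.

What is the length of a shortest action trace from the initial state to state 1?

Layered search for 1:
  L0 = {0}
  L1 = {3}
  L2 = {5}
1 never appears.

Answer: UNREACHABLE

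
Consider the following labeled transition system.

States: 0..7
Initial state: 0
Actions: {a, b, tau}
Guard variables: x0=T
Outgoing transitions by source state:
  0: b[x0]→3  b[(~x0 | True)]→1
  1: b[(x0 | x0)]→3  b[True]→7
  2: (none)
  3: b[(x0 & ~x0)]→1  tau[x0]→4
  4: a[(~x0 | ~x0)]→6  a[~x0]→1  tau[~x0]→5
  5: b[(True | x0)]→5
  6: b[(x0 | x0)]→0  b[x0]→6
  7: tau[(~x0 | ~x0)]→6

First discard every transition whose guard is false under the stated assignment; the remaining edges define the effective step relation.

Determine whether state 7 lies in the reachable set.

Answer: REACHABLE

Analysis:
8 transition(s) survive guard evaluation.
L0 = {0}
L1 = {1,3}  now seen {0,1,3}
L2 = {4,7}  now seen {0,1,3,4,7}
Reachable = {0,1,3,4,7}
Path to 7: b·b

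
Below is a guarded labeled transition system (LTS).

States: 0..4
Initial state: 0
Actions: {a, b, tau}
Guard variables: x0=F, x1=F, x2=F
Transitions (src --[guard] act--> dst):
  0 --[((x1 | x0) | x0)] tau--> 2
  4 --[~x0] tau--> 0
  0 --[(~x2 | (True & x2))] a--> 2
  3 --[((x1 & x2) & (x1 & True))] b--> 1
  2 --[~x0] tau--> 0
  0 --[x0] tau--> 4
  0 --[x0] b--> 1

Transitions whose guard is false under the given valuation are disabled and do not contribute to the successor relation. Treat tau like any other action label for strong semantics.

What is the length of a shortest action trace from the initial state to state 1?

BFS to 1:
  L0 = {0}
  L1 = {2}
1 never appears.

Answer: UNREACHABLE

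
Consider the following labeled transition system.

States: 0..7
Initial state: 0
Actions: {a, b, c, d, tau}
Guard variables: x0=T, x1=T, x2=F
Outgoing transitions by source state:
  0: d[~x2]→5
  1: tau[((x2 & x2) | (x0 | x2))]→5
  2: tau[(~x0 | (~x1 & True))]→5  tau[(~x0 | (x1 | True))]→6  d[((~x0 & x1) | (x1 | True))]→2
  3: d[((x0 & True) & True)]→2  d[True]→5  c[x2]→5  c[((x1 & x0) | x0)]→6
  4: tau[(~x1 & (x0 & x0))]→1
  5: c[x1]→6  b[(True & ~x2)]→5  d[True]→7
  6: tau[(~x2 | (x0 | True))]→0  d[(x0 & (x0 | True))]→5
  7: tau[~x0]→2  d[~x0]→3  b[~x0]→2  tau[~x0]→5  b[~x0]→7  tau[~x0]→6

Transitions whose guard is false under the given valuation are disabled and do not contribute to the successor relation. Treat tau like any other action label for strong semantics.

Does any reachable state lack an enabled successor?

Reach set: {0,5,6,7}
  0: d→5  [1 exit(s)]
  5: b→5  c→6  d→7  [3 exit(s)]
  6: d→5  tau→0  [2 exit(s)]
  7: ∅  [STUCK]
trace reaching 7: d·d

Answer: DEADLOCK at state 7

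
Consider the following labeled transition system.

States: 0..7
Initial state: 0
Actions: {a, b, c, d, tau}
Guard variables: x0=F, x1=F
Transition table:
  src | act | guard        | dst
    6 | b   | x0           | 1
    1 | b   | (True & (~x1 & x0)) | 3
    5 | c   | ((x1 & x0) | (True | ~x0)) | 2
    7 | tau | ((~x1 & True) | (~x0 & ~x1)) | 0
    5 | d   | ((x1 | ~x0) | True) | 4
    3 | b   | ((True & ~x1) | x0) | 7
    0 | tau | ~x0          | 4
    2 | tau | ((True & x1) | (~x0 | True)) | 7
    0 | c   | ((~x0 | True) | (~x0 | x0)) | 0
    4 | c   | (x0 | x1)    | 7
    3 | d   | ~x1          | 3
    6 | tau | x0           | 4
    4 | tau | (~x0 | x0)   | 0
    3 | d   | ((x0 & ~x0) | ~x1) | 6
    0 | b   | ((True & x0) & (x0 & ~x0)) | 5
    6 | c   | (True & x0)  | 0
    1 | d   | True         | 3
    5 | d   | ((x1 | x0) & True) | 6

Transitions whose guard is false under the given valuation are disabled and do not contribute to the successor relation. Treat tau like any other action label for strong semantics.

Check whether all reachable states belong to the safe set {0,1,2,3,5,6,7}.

Answer: INVARIANT VIOLATED at state 4

Trace:
Allowed set {0,1,2,3,5,6,7}
Reachable = {0,4}
  0: ok
  4: outside
counterexample path to 4: tau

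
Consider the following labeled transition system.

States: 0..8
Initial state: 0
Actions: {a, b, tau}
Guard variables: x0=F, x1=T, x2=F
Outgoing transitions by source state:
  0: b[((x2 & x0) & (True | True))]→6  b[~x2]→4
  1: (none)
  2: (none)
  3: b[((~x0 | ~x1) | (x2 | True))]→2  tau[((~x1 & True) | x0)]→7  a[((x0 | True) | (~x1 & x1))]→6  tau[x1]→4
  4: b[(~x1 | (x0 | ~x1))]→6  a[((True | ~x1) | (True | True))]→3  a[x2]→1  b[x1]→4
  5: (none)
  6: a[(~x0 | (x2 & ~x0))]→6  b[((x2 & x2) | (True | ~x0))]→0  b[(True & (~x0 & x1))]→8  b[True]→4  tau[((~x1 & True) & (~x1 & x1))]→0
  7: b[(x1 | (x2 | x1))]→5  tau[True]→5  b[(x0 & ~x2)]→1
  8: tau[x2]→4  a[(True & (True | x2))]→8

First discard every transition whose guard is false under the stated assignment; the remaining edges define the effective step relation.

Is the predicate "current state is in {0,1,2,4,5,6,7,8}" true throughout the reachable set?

Answer: INVARIANT VIOLATED at state 3

Working:
Safe = {0,1,2,4,5,6,7,8}
R = {0,2,3,4,6,8}
  0: safe
  2: safe
  3: ✗ unsafe
  4: safe
  6: safe
  8: safe
witness against invariant: b·a → 3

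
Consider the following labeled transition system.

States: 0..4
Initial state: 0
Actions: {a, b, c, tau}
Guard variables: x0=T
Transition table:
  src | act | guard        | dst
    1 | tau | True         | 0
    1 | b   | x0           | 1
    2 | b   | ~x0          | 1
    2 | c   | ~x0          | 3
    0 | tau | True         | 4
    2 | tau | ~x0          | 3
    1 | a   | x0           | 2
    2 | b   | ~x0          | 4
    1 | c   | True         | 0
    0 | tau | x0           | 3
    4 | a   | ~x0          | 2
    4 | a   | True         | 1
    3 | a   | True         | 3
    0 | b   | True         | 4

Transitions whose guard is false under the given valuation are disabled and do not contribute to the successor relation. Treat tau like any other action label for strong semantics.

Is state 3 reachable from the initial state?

Answer: REACHABLE

Trace:
After dropping false guards: 9 live edges.
depth 0: {0}
depth 1: {3,4}  cumulative {0,3,4}
depth 2: {1}  cumulative {0,1,3,4}
depth 3: {2}  cumulative {0,1,2,3,4}
Reachable = {0,1,2,3,4}
Path to 3: tau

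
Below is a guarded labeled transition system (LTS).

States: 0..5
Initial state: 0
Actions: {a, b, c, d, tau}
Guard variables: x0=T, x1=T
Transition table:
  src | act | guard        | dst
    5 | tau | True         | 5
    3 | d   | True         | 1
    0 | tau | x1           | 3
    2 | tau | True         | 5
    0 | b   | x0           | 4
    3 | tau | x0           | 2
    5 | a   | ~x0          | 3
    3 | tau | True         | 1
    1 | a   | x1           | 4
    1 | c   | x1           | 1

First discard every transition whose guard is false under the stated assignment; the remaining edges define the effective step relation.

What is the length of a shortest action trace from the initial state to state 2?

BFS to 2:
  L0 = {0}
  L1 = {3,4}
  L2 = {1,2}
2 enters at depth 2; path tau·tau

Answer: 2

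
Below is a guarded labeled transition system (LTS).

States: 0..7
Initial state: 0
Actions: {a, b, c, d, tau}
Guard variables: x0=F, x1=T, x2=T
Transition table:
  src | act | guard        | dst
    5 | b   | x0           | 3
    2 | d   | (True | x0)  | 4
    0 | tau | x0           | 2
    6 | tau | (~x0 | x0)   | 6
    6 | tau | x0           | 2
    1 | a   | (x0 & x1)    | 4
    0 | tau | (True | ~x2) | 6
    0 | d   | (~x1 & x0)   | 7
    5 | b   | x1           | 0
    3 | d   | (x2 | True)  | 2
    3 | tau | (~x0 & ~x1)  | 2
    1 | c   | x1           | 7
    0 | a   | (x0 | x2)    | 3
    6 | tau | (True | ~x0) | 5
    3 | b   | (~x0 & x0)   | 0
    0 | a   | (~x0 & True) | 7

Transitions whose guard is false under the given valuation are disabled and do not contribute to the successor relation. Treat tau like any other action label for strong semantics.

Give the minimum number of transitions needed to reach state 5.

Answer: 2

Working:
Breadth-first toward 5:
  L0 = {0}
  L1 = {3,6,7}
  L2 = {2,5}
5 enters at depth 2; path tau·tau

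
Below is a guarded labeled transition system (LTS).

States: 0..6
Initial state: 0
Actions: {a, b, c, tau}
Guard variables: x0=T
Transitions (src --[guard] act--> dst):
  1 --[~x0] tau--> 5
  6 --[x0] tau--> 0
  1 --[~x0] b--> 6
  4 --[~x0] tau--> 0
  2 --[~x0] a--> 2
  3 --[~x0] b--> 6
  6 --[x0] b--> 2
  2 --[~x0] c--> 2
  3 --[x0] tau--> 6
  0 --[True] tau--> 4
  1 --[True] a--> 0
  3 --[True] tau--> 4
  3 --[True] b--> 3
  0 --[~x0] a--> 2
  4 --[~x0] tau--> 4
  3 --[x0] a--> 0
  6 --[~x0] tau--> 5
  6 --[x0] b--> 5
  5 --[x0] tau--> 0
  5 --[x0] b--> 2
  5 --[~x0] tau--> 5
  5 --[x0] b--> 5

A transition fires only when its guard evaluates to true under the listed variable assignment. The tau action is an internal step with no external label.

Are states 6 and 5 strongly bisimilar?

Answer: BISIMILAR

Working:
Bisimulation quotient by refinement:
  π0 = {{0,1,2,3,4,5,6}}
  π1 = {{0},{1},{2,4},{3},{5,6}}
stable after 2 split(s): 5 block(s)
[6]={5,6}  [5]={5,6}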